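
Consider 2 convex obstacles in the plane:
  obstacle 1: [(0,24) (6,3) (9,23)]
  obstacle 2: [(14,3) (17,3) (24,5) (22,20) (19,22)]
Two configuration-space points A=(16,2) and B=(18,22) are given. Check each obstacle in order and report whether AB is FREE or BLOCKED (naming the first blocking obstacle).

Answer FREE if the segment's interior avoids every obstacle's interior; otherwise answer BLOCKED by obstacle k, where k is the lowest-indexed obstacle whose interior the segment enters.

BLOCKED by obstacle 2

Obstacle 1 [(0,24) (6,3) (9,23)]:
  edge (0,24)–(6,3): clear
  edge (6,3)–(9,23): clear
  edge (9,23)–(0,24): clear
  midpoint (17,12) outside
  → clear
Obstacle 2 [(14,3) (17,3) (24,5) (22,20) (19,22)]:
  edge (14,3)–(17,3): crosses AB
  edge (17,3)–(24,5): clear
  edge (24,5)–(22,20): clear
  edge (22,20)–(19,22): clear
  edge (19,22)–(14,3): crosses AB
  → BLOCKED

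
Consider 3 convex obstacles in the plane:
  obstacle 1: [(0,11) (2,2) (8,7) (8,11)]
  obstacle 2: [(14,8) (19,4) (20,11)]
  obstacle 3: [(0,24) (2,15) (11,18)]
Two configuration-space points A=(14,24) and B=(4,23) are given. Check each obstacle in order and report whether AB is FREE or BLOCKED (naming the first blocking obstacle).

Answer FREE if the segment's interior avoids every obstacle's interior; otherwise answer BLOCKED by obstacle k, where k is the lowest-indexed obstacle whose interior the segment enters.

FREE

Obstacle 1 [(0,11) (2,2) (8,7) (8,11)]:
  edge (0,11)–(2,2): clear
  edge (2,2)–(8,7): clear
  edge (8,7)–(8,11): clear
  edge (8,11)–(0,11): clear
  midpoint (9,47/2) outside
  → clear
Obstacle 2 [(14,8) (19,4) (20,11)]:
  edge (14,8)–(19,4): clear
  edge (19,4)–(20,11): clear
  edge (20,11)–(14,8): clear
  midpoint (9,47/2) outside
  → clear
Obstacle 3 [(0,24) (2,15) (11,18)]:
  edge (0,24)–(2,15): clear
  edge (2,15)–(11,18): clear
  edge (11,18)–(0,24): clear
  midpoint (9,47/2) outside
  → clear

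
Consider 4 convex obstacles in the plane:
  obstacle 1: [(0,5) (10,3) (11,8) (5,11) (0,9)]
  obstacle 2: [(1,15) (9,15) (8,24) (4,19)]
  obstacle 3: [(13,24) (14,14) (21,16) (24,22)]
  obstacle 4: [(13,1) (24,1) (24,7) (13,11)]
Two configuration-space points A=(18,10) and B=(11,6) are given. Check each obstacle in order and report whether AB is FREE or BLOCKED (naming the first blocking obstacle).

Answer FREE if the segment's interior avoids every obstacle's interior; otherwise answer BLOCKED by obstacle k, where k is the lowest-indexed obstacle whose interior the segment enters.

BLOCKED by obstacle 4

Obstacle 1 [(0,5) (10,3) (11,8) (5,11) (0,9)]:
  edge (0,5)–(10,3): clear
  edge (10,3)–(11,8): clear
  edge (11,8)–(5,11): clear
  edge (5,11)–(0,9): clear
  edge (0,9)–(0,5): clear
  midpoint (29/2,8) outside
  → clear
Obstacle 2 [(1,15) (9,15) (8,24) (4,19)]:
  edge (1,15)–(9,15): clear
  edge (9,15)–(8,24): clear
  edge (8,24)–(4,19): clear
  edge (4,19)–(1,15): clear
  midpoint (29/2,8) outside
  → clear
Obstacle 3 [(13,24) (14,14) (21,16) (24,22)]:
  edge (13,24)–(14,14): clear
  edge (14,14)–(21,16): clear
  edge (21,16)–(24,22): clear
  edge (24,22)–(13,24): clear
  midpoint (29/2,8) outside
  → clear
Obstacle 4 [(13,1) (24,1) (24,7) (13,11)]:
  edge (13,1)–(24,1): clear
  edge (24,1)–(24,7): clear
  edge (24,7)–(13,11): crosses AB
  edge (13,11)–(13,1): crosses AB
  → BLOCKED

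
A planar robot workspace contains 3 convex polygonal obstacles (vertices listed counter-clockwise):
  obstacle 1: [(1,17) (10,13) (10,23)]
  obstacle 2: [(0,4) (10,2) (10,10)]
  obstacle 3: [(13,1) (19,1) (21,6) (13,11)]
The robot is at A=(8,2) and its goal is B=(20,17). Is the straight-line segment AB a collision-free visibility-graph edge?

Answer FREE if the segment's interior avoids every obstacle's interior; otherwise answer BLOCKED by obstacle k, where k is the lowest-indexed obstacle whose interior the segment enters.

Obstacle 1 [(1,17) (10,13) (10,23)]:
  edge (1,17)–(10,13): clear
  edge (10,13)–(10,23): clear
  edge (10,23)–(1,17): clear
  midpoint (14,19/2) outside
  → clear
Obstacle 2 [(0,4) (10,2) (10,10)]:
  edge (0,4)–(10,2): crosses AB
  edge (10,2)–(10,10): crosses AB
  edge (10,10)–(0,4): clear
  → BLOCKED
Obstacle 3 [(13,1) (19,1) (21,6) (13,11)]:
  edge (13,1)–(19,1): clear
  edge (19,1)–(21,6): clear
  edge (21,6)–(13,11): crosses AB
  edge (13,11)–(13,1): crosses AB
  → BLOCKED

BLOCKED by obstacle 2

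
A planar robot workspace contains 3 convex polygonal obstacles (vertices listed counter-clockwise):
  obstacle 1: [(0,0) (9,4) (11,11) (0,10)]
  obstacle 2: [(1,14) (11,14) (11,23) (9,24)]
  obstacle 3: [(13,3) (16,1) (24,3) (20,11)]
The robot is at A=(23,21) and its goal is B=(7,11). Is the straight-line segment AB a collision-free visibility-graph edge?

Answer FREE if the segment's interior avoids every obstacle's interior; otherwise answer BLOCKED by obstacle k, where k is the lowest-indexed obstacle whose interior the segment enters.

FREE

Obstacle 1 [(0,0) (9,4) (11,11) (0,10)]:
  edge (0,0)–(9,4): clear
  edge (9,4)–(11,11): clear
  edge (11,11)–(0,10): clear
  edge (0,10)–(0,0): clear
  midpoint (15,16) outside
  → clear
Obstacle 2 [(1,14) (11,14) (11,23) (9,24)]:
  edge (1,14)–(11,14): clear
  edge (11,14)–(11,23): clear
  edge (11,23)–(9,24): clear
  edge (9,24)–(1,14): clear
  midpoint (15,16) outside
  → clear
Obstacle 3 [(13,3) (16,1) (24,3) (20,11)]:
  edge (13,3)–(16,1): clear
  edge (16,1)–(24,3): clear
  edge (24,3)–(20,11): clear
  edge (20,11)–(13,3): clear
  midpoint (15,16) outside
  → clear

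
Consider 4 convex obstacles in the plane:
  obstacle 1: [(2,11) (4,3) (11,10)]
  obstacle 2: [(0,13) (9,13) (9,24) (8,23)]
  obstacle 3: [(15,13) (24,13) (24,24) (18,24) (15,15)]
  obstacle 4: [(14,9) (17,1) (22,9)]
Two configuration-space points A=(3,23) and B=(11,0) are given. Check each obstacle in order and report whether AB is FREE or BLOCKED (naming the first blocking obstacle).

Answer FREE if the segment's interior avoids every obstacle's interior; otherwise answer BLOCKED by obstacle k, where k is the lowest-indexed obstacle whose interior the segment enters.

Obstacle 1 [(2,11) (4,3) (11,10)]:
  edge (2,11)–(4,3): clear
  edge (4,3)–(11,10): crosses AB
  edge (11,10)–(2,11): crosses AB
  → BLOCKED
Obstacle 2 [(0,13) (9,13) (9,24) (8,23)]:
  edge (0,13)–(9,13): crosses AB
  edge (9,13)–(9,24): clear
  edge (9,24)–(8,23): clear
  edge (8,23)–(0,13): crosses AB
  → BLOCKED
Obstacle 3 [(15,13) (24,13) (24,24) (18,24) (15,15)]:
  edge (15,13)–(24,13): clear
  edge (24,13)–(24,24): clear
  edge (24,24)–(18,24): clear
  edge (18,24)–(15,15): clear
  edge (15,15)–(15,13): clear
  midpoint (7,23/2) outside
  → clear
Obstacle 4 [(14,9) (17,1) (22,9)]:
  edge (14,9)–(17,1): clear
  edge (17,1)–(22,9): clear
  edge (22,9)–(14,9): clear
  midpoint (7,23/2) outside
  → clear

BLOCKED by obstacle 1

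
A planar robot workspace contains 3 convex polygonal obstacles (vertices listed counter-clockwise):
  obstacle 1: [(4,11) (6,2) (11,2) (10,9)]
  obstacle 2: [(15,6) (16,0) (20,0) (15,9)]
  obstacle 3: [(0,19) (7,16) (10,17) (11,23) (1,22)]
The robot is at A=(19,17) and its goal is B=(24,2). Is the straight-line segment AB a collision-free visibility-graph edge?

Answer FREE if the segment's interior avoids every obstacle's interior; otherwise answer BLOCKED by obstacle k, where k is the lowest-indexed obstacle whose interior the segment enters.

Obstacle 1 [(4,11) (6,2) (11,2) (10,9)]:
  edge (4,11)–(6,2): clear
  edge (6,2)–(11,2): clear
  edge (11,2)–(10,9): clear
  edge (10,9)–(4,11): clear
  midpoint (43/2,19/2) outside
  → clear
Obstacle 2 [(15,6) (16,0) (20,0) (15,9)]:
  edge (15,6)–(16,0): clear
  edge (16,0)–(20,0): clear
  edge (20,0)–(15,9): clear
  edge (15,9)–(15,6): clear
  midpoint (43/2,19/2) outside
  → clear
Obstacle 3 [(0,19) (7,16) (10,17) (11,23) (1,22)]:
  edge (0,19)–(7,16): clear
  edge (7,16)–(10,17): clear
  edge (10,17)–(11,23): clear
  edge (11,23)–(1,22): clear
  edge (1,22)–(0,19): clear
  midpoint (43/2,19/2) outside
  → clear

FREE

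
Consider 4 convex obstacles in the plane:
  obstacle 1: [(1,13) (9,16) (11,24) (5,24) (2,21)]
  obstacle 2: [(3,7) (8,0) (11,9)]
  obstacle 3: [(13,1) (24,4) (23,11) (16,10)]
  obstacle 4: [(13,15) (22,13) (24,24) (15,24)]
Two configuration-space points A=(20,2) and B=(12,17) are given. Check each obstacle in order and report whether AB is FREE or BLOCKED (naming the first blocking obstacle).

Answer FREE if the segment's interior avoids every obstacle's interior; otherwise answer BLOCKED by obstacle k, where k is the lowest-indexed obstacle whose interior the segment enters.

BLOCKED by obstacle 3

Obstacle 1 [(1,13) (9,16) (11,24) (5,24) (2,21)]:
  edge (1,13)–(9,16): clear
  edge (9,16)–(11,24): clear
  edge (11,24)–(5,24): clear
  edge (5,24)–(2,21): clear
  edge (2,21)–(1,13): clear
  midpoint (16,19/2) outside
  → clear
Obstacle 2 [(3,7) (8,0) (11,9)]:
  edge (3,7)–(8,0): clear
  edge (8,0)–(11,9): clear
  edge (11,9)–(3,7): clear
  midpoint (16,19/2) outside
  → clear
Obstacle 3 [(13,1) (24,4) (23,11) (16,10)]:
  edge (13,1)–(24,4): crosses AB
  edge (24,4)–(23,11): clear
  edge (23,11)–(16,10): clear
  edge (16,10)–(13,1): crosses AB
  → BLOCKED
Obstacle 4 [(13,15) (22,13) (24,24) (15,24)]:
  edge (13,15)–(22,13): crosses AB
  edge (22,13)–(24,24): clear
  edge (24,24)–(15,24): clear
  edge (15,24)–(13,15): crosses AB
  → BLOCKED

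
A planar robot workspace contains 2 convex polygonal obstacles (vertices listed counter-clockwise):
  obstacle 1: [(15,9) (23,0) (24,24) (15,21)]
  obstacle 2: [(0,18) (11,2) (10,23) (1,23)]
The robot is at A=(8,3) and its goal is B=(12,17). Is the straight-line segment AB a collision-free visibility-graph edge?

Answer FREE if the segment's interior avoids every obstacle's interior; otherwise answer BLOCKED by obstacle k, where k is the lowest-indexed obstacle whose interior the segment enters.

Obstacle 1 [(15,9) (23,0) (24,24) (15,21)]:
  edge (15,9)–(23,0): clear
  edge (23,0)–(24,24): clear
  edge (24,24)–(15,21): clear
  edge (15,21)–(15,9): clear
  midpoint (10,10) outside
  → clear
Obstacle 2 [(0,18) (11,2) (10,23) (1,23)]:
  edge (0,18)–(11,2): crosses AB
  edge (11,2)–(10,23): crosses AB
  edge (10,23)–(1,23): clear
  edge (1,23)–(0,18): clear
  → BLOCKED

BLOCKED by obstacle 2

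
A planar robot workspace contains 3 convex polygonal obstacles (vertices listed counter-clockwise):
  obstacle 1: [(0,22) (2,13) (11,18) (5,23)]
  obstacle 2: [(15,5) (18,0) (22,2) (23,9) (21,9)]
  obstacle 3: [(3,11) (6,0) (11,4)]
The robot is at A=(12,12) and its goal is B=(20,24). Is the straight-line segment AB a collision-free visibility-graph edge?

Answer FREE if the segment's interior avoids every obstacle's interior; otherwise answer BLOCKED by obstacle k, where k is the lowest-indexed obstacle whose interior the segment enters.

Obstacle 1 [(0,22) (2,13) (11,18) (5,23)]:
  edge (0,22)–(2,13): clear
  edge (2,13)–(11,18): clear
  edge (11,18)–(5,23): clear
  edge (5,23)–(0,22): clear
  midpoint (16,18) outside
  → clear
Obstacle 2 [(15,5) (18,0) (22,2) (23,9) (21,9)]:
  edge (15,5)–(18,0): clear
  edge (18,0)–(22,2): clear
  edge (22,2)–(23,9): clear
  edge (23,9)–(21,9): clear
  edge (21,9)–(15,5): clear
  midpoint (16,18) outside
  → clear
Obstacle 3 [(3,11) (6,0) (11,4)]:
  edge (3,11)–(6,0): clear
  edge (6,0)–(11,4): clear
  edge (11,4)–(3,11): clear
  midpoint (16,18) outside
  → clear

FREE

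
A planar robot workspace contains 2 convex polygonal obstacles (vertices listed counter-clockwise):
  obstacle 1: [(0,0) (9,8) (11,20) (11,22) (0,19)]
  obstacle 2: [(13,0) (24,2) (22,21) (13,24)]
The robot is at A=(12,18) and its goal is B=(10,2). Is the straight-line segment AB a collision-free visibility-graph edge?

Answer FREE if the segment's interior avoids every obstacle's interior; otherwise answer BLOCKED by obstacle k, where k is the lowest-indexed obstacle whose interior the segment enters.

Obstacle 1 [(0,0) (9,8) (11,20) (11,22) (0,19)]:
  edge (0,0)–(9,8): clear
  edge (9,8)–(11,20): clear
  edge (11,20)–(11,22): clear
  edge (11,22)–(0,19): clear
  edge (0,19)–(0,0): clear
  midpoint (11,10) outside
  → clear
Obstacle 2 [(13,0) (24,2) (22,21) (13,24)]:
  edge (13,0)–(24,2): clear
  edge (24,2)–(22,21): clear
  edge (22,21)–(13,24): clear
  edge (13,24)–(13,0): clear
  midpoint (11,10) outside
  → clear

FREE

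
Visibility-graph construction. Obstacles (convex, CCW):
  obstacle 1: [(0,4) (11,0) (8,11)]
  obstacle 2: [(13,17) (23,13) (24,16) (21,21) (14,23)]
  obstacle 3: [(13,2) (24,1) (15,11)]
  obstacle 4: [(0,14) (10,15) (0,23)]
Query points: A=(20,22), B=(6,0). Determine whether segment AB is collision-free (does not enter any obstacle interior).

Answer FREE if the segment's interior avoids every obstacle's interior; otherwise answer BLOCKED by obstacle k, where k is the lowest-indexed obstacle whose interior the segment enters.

BLOCKED by obstacle 1

Obstacle 1 [(0,4) (11,0) (8,11)]:
  edge (0,4)–(11,0): crosses AB
  edge (11,0)–(8,11): crosses AB
  edge (8,11)–(0,4): clear
  → BLOCKED
Obstacle 2 [(13,17) (23,13) (24,16) (21,21) (14,23)]:
  edge (13,17)–(23,13): crosses AB
  edge (23,13)–(24,16): clear
  edge (24,16)–(21,21): clear
  edge (21,21)–(14,23): crosses AB
  edge (14,23)–(13,17): clear
  → BLOCKED
Obstacle 3 [(13,2) (24,1) (15,11)]:
  edge (13,2)–(24,1): clear
  edge (24,1)–(15,11): clear
  edge (15,11)–(13,2): clear
  midpoint (13,11) outside
  → clear
Obstacle 4 [(0,14) (10,15) (0,23)]:
  edge (0,14)–(10,15): clear
  edge (10,15)–(0,23): clear
  edge (0,23)–(0,14): clear
  midpoint (13,11) outside
  → clear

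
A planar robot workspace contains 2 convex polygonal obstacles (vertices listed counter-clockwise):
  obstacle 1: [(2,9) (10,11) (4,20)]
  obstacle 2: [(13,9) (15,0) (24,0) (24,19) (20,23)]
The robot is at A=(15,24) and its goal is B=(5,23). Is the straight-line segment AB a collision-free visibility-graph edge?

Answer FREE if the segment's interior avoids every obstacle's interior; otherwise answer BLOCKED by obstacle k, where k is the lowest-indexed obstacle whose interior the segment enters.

Obstacle 1 [(2,9) (10,11) (4,20)]:
  edge (2,9)–(10,11): clear
  edge (10,11)–(4,20): clear
  edge (4,20)–(2,9): clear
  midpoint (10,47/2) outside
  → clear
Obstacle 2 [(13,9) (15,0) (24,0) (24,19) (20,23)]:
  edge (13,9)–(15,0): clear
  edge (15,0)–(24,0): clear
  edge (24,0)–(24,19): clear
  edge (24,19)–(20,23): clear
  edge (20,23)–(13,9): clear
  midpoint (10,47/2) outside
  → clear

FREE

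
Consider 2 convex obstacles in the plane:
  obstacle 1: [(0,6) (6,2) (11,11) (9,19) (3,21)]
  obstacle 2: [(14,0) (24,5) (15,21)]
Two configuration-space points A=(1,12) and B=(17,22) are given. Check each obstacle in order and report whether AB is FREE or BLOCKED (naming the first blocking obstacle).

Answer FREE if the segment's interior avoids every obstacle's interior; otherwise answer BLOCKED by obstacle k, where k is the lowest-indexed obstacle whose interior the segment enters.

BLOCKED by obstacle 1

Obstacle 1 [(0,6) (6,2) (11,11) (9,19) (3,21)]:
  edge (0,6)–(6,2): clear
  edge (6,2)–(11,11): clear
  edge (11,11)–(9,19): crosses AB
  edge (9,19)–(3,21): clear
  edge (3,21)–(0,6): crosses AB
  → BLOCKED
Obstacle 2 [(14,0) (24,5) (15,21)]:
  edge (14,0)–(24,5): clear
  edge (24,5)–(15,21): crosses AB
  edge (15,21)–(14,0): crosses AB
  → BLOCKED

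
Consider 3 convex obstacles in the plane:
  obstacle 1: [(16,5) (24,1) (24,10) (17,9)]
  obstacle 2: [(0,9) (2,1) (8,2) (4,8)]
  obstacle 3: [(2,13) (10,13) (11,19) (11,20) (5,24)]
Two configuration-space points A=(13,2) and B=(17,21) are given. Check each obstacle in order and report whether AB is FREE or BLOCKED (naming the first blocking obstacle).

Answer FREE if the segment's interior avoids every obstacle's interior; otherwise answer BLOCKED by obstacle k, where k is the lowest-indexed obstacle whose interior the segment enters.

Obstacle 1 [(16,5) (24,1) (24,10) (17,9)]:
  edge (16,5)–(24,1): clear
  edge (24,1)–(24,10): clear
  edge (24,10)–(17,9): clear
  edge (17,9)–(16,5): clear
  midpoint (15,23/2) outside
  → clear
Obstacle 2 [(0,9) (2,1) (8,2) (4,8)]:
  edge (0,9)–(2,1): clear
  edge (2,1)–(8,2): clear
  edge (8,2)–(4,8): clear
  edge (4,8)–(0,9): clear
  midpoint (15,23/2) outside
  → clear
Obstacle 3 [(2,13) (10,13) (11,19) (11,20) (5,24)]:
  edge (2,13)–(10,13): clear
  edge (10,13)–(11,19): clear
  edge (11,19)–(11,20): clear
  edge (11,20)–(5,24): clear
  edge (5,24)–(2,13): clear
  midpoint (15,23/2) outside
  → clear

FREE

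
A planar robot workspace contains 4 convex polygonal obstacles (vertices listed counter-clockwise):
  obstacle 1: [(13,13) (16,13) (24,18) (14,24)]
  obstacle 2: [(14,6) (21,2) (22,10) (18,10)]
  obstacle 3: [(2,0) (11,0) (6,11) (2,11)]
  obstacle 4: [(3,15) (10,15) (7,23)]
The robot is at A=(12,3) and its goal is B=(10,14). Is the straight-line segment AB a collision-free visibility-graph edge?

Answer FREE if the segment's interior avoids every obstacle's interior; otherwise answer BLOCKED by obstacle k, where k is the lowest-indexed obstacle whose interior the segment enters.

Obstacle 1 [(13,13) (16,13) (24,18) (14,24)]:
  edge (13,13)–(16,13): clear
  edge (16,13)–(24,18): clear
  edge (24,18)–(14,24): clear
  edge (14,24)–(13,13): clear
  midpoint (11,17/2) outside
  → clear
Obstacle 2 [(14,6) (21,2) (22,10) (18,10)]:
  edge (14,6)–(21,2): clear
  edge (21,2)–(22,10): clear
  edge (22,10)–(18,10): clear
  edge (18,10)–(14,6): clear
  midpoint (11,17/2) outside
  → clear
Obstacle 3 [(2,0) (11,0) (6,11) (2,11)]:
  edge (2,0)–(11,0): clear
  edge (11,0)–(6,11): clear
  edge (6,11)–(2,11): clear
  edge (2,11)–(2,0): clear
  midpoint (11,17/2) outside
  → clear
Obstacle 4 [(3,15) (10,15) (7,23)]:
  edge (3,15)–(10,15): clear
  edge (10,15)–(7,23): clear
  edge (7,23)–(3,15): clear
  midpoint (11,17/2) outside
  → clear

FREE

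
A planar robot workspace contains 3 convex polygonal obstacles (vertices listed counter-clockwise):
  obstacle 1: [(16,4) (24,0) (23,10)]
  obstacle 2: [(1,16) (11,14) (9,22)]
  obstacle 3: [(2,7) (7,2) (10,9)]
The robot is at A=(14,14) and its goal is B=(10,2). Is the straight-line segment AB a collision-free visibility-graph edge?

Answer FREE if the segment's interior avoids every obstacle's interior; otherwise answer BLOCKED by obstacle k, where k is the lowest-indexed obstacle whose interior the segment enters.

Obstacle 1 [(16,4) (24,0) (23,10)]:
  edge (16,4)–(24,0): clear
  edge (24,0)–(23,10): clear
  edge (23,10)–(16,4): clear
  midpoint (12,8) outside
  → clear
Obstacle 2 [(1,16) (11,14) (9,22)]:
  edge (1,16)–(11,14): clear
  edge (11,14)–(9,22): clear
  edge (9,22)–(1,16): clear
  midpoint (12,8) outside
  → clear
Obstacle 3 [(2,7) (7,2) (10,9)]:
  edge (2,7)–(7,2): clear
  edge (7,2)–(10,9): clear
  edge (10,9)–(2,7): clear
  midpoint (12,8) outside
  → clear

FREE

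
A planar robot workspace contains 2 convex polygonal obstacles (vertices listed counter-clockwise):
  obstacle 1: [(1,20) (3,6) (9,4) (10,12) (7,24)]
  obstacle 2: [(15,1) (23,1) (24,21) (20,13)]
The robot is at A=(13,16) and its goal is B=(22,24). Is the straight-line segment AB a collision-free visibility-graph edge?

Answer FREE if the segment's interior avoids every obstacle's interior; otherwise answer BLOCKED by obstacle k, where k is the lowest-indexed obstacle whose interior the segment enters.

FREE

Obstacle 1 [(1,20) (3,6) (9,4) (10,12) (7,24)]:
  edge (1,20)–(3,6): clear
  edge (3,6)–(9,4): clear
  edge (9,4)–(10,12): clear
  edge (10,12)–(7,24): clear
  edge (7,24)–(1,20): clear
  midpoint (35/2,20) outside
  → clear
Obstacle 2 [(15,1) (23,1) (24,21) (20,13)]:
  edge (15,1)–(23,1): clear
  edge (23,1)–(24,21): clear
  edge (24,21)–(20,13): clear
  edge (20,13)–(15,1): clear
  midpoint (35/2,20) outside
  → clear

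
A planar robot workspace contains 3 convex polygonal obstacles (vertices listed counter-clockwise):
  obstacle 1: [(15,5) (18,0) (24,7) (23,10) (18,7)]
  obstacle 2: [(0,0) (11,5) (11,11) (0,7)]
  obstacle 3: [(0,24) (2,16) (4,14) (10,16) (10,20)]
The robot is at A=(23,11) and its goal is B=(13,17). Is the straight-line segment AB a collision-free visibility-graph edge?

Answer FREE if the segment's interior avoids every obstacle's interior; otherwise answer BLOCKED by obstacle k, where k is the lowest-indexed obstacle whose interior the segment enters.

Obstacle 1 [(15,5) (18,0) (24,7) (23,10) (18,7)]:
  edge (15,5)–(18,0): clear
  edge (18,0)–(24,7): clear
  edge (24,7)–(23,10): clear
  edge (23,10)–(18,7): clear
  edge (18,7)–(15,5): clear
  midpoint (18,14) outside
  → clear
Obstacle 2 [(0,0) (11,5) (11,11) (0,7)]:
  edge (0,0)–(11,5): clear
  edge (11,5)–(11,11): clear
  edge (11,11)–(0,7): clear
  edge (0,7)–(0,0): clear
  midpoint (18,14) outside
  → clear
Obstacle 3 [(0,24) (2,16) (4,14) (10,16) (10,20)]:
  edge (0,24)–(2,16): clear
  edge (2,16)–(4,14): clear
  edge (4,14)–(10,16): clear
  edge (10,16)–(10,20): clear
  edge (10,20)–(0,24): clear
  midpoint (18,14) outside
  → clear

FREE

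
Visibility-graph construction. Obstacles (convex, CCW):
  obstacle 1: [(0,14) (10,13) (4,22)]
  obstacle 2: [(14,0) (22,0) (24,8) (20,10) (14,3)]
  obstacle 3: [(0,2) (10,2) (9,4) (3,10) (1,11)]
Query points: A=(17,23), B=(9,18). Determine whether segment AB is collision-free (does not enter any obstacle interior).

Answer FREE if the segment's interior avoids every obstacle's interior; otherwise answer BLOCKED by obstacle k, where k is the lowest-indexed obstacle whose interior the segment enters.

FREE

Obstacle 1 [(0,14) (10,13) (4,22)]:
  edge (0,14)–(10,13): clear
  edge (10,13)–(4,22): clear
  edge (4,22)–(0,14): clear
  midpoint (13,41/2) outside
  → clear
Obstacle 2 [(14,0) (22,0) (24,8) (20,10) (14,3)]:
  edge (14,0)–(22,0): clear
  edge (22,0)–(24,8): clear
  edge (24,8)–(20,10): clear
  edge (20,10)–(14,3): clear
  edge (14,3)–(14,0): clear
  midpoint (13,41/2) outside
  → clear
Obstacle 3 [(0,2) (10,2) (9,4) (3,10) (1,11)]:
  edge (0,2)–(10,2): clear
  edge (10,2)–(9,4): clear
  edge (9,4)–(3,10): clear
  edge (3,10)–(1,11): clear
  edge (1,11)–(0,2): clear
  midpoint (13,41/2) outside
  → clear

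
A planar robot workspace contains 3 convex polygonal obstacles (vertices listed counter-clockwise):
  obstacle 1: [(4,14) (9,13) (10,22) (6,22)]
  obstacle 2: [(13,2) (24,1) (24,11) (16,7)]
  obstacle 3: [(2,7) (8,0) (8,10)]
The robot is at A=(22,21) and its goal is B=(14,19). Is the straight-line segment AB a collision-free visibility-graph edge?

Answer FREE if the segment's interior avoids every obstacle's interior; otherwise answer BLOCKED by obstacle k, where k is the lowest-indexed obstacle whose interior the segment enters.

Obstacle 1 [(4,14) (9,13) (10,22) (6,22)]:
  edge (4,14)–(9,13): clear
  edge (9,13)–(10,22): clear
  edge (10,22)–(6,22): clear
  edge (6,22)–(4,14): clear
  midpoint (18,20) outside
  → clear
Obstacle 2 [(13,2) (24,1) (24,11) (16,7)]:
  edge (13,2)–(24,1): clear
  edge (24,1)–(24,11): clear
  edge (24,11)–(16,7): clear
  edge (16,7)–(13,2): clear
  midpoint (18,20) outside
  → clear
Obstacle 3 [(2,7) (8,0) (8,10)]:
  edge (2,7)–(8,0): clear
  edge (8,0)–(8,10): clear
  edge (8,10)–(2,7): clear
  midpoint (18,20) outside
  → clear

FREE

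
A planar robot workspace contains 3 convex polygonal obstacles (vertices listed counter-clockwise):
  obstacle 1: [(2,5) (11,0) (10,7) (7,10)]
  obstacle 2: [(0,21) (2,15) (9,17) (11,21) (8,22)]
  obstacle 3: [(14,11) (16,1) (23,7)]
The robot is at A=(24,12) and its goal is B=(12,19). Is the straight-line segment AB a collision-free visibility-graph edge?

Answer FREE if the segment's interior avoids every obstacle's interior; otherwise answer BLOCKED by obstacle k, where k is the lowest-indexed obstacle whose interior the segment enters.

Obstacle 1 [(2,5) (11,0) (10,7) (7,10)]:
  edge (2,5)–(11,0): clear
  edge (11,0)–(10,7): clear
  edge (10,7)–(7,10): clear
  edge (7,10)–(2,5): clear
  midpoint (18,31/2) outside
  → clear
Obstacle 2 [(0,21) (2,15) (9,17) (11,21) (8,22)]:
  edge (0,21)–(2,15): clear
  edge (2,15)–(9,17): clear
  edge (9,17)–(11,21): clear
  edge (11,21)–(8,22): clear
  edge (8,22)–(0,21): clear
  midpoint (18,31/2) outside
  → clear
Obstacle 3 [(14,11) (16,1) (23,7)]:
  edge (14,11)–(16,1): clear
  edge (16,1)–(23,7): clear
  edge (23,7)–(14,11): clear
  midpoint (18,31/2) outside
  → clear

FREE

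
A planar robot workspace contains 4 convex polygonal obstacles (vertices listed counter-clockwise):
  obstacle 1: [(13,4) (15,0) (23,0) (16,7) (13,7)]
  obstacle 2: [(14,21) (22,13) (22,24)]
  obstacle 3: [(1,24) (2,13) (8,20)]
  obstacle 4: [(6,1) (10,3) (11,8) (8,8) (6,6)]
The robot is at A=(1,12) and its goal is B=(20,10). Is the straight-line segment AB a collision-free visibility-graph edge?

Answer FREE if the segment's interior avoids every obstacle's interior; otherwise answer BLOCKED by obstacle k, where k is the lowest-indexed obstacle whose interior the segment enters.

Obstacle 1 [(13,4) (15,0) (23,0) (16,7) (13,7)]:
  edge (13,4)–(15,0): clear
  edge (15,0)–(23,0): clear
  edge (23,0)–(16,7): clear
  edge (16,7)–(13,7): clear
  edge (13,7)–(13,4): clear
  midpoint (21/2,11) outside
  → clear
Obstacle 2 [(14,21) (22,13) (22,24)]:
  edge (14,21)–(22,13): clear
  edge (22,13)–(22,24): clear
  edge (22,24)–(14,21): clear
  midpoint (21/2,11) outside
  → clear
Obstacle 3 [(1,24) (2,13) (8,20)]:
  edge (1,24)–(2,13): clear
  edge (2,13)–(8,20): clear
  edge (8,20)–(1,24): clear
  midpoint (21/2,11) outside
  → clear
Obstacle 4 [(6,1) (10,3) (11,8) (8,8) (6,6)]:
  edge (6,1)–(10,3): clear
  edge (10,3)–(11,8): clear
  edge (11,8)–(8,8): clear
  edge (8,8)–(6,6): clear
  edge (6,6)–(6,1): clear
  midpoint (21/2,11) outside
  → clear

FREE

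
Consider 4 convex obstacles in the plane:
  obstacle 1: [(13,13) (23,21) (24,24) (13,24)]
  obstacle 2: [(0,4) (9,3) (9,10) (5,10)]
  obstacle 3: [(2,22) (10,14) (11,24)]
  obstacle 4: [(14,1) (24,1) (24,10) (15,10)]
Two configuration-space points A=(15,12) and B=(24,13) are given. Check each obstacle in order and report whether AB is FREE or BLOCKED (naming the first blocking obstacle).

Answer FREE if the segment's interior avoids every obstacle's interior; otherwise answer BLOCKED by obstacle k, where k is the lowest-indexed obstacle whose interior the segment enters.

FREE

Obstacle 1 [(13,13) (23,21) (24,24) (13,24)]:
  edge (13,13)–(23,21): clear
  edge (23,21)–(24,24): clear
  edge (24,24)–(13,24): clear
  edge (13,24)–(13,13): clear
  midpoint (39/2,25/2) outside
  → clear
Obstacle 2 [(0,4) (9,3) (9,10) (5,10)]:
  edge (0,4)–(9,3): clear
  edge (9,3)–(9,10): clear
  edge (9,10)–(5,10): clear
  edge (5,10)–(0,4): clear
  midpoint (39/2,25/2) outside
  → clear
Obstacle 3 [(2,22) (10,14) (11,24)]:
  edge (2,22)–(10,14): clear
  edge (10,14)–(11,24): clear
  edge (11,24)–(2,22): clear
  midpoint (39/2,25/2) outside
  → clear
Obstacle 4 [(14,1) (24,1) (24,10) (15,10)]:
  edge (14,1)–(24,1): clear
  edge (24,1)–(24,10): clear
  edge (24,10)–(15,10): clear
  edge (15,10)–(14,1): clear
  midpoint (39/2,25/2) outside
  → clear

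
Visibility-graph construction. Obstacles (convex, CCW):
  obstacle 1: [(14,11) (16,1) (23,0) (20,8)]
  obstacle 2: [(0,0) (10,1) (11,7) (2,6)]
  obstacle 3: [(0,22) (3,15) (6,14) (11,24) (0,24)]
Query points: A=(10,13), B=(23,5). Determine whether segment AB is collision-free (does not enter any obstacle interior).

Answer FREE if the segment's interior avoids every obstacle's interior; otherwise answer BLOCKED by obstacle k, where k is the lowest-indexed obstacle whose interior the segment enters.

Obstacle 1 [(14,11) (16,1) (23,0) (20,8)]:
  edge (14,11)–(16,1): crosses AB
  edge (16,1)–(23,0): clear
  edge (23,0)–(20,8): crosses AB
  edge (20,8)–(14,11): clear
  → BLOCKED
Obstacle 2 [(0,0) (10,1) (11,7) (2,6)]:
  edge (0,0)–(10,1): clear
  edge (10,1)–(11,7): clear
  edge (11,7)–(2,6): clear
  edge (2,6)–(0,0): clear
  midpoint (33/2,9) outside
  → clear
Obstacle 3 [(0,22) (3,15) (6,14) (11,24) (0,24)]:
  edge (0,22)–(3,15): clear
  edge (3,15)–(6,14): clear
  edge (6,14)–(11,24): clear
  edge (11,24)–(0,24): clear
  edge (0,24)–(0,22): clear
  midpoint (33/2,9) outside
  → clear

BLOCKED by obstacle 1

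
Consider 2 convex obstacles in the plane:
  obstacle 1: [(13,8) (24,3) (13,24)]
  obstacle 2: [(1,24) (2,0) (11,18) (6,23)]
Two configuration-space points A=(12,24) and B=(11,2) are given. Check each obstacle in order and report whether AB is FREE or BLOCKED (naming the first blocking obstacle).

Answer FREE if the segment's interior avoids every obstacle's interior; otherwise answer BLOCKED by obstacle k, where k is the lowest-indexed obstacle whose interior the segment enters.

FREE

Obstacle 1 [(13,8) (24,3) (13,24)]:
  edge (13,8)–(24,3): clear
  edge (24,3)–(13,24): clear
  edge (13,24)–(13,8): clear
  midpoint (23/2,13) outside
  → clear
Obstacle 2 [(1,24) (2,0) (11,18) (6,23)]:
  edge (1,24)–(2,0): clear
  edge (2,0)–(11,18): clear
  edge (11,18)–(6,23): clear
  edge (6,23)–(1,24): clear
  midpoint (23/2,13) outside
  → clear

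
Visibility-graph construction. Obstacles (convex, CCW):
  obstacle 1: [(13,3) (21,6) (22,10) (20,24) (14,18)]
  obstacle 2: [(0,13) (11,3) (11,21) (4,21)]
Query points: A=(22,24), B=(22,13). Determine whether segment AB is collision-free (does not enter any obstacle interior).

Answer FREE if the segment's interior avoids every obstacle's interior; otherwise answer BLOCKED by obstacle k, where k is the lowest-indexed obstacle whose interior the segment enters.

FREE

Obstacle 1 [(13,3) (21,6) (22,10) (20,24) (14,18)]:
  edge (13,3)–(21,6): clear
  edge (21,6)–(22,10): clear
  edge (22,10)–(20,24): clear
  edge (20,24)–(14,18): clear
  edge (14,18)–(13,3): clear
  midpoint (22,37/2) outside
  → clear
Obstacle 2 [(0,13) (11,3) (11,21) (4,21)]:
  edge (0,13)–(11,3): clear
  edge (11,3)–(11,21): clear
  edge (11,21)–(4,21): clear
  edge (4,21)–(0,13): clear
  midpoint (22,37/2) outside
  → clear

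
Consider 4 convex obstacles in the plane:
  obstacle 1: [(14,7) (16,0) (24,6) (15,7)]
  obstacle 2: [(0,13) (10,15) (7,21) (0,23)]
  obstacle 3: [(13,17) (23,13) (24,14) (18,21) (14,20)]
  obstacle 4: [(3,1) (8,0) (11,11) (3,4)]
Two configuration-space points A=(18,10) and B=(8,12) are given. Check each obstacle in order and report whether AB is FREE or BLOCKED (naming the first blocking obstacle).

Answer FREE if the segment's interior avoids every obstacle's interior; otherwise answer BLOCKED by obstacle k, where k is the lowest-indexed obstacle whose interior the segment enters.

Obstacle 1 [(14,7) (16,0) (24,6) (15,7)]:
  edge (14,7)–(16,0): clear
  edge (16,0)–(24,6): clear
  edge (24,6)–(15,7): clear
  edge (15,7)–(14,7): clear
  midpoint (13,11) outside
  → clear
Obstacle 2 [(0,13) (10,15) (7,21) (0,23)]:
  edge (0,13)–(10,15): clear
  edge (10,15)–(7,21): clear
  edge (7,21)–(0,23): clear
  edge (0,23)–(0,13): clear
  midpoint (13,11) outside
  → clear
Obstacle 3 [(13,17) (23,13) (24,14) (18,21) (14,20)]:
  edge (13,17)–(23,13): clear
  edge (23,13)–(24,14): clear
  edge (24,14)–(18,21): clear
  edge (18,21)–(14,20): clear
  edge (14,20)–(13,17): clear
  midpoint (13,11) outside
  → clear
Obstacle 4 [(3,1) (8,0) (11,11) (3,4)]:
  edge (3,1)–(8,0): clear
  edge (8,0)–(11,11): clear
  edge (11,11)–(3,4): clear
  edge (3,4)–(3,1): clear
  midpoint (13,11) outside
  → clear

FREE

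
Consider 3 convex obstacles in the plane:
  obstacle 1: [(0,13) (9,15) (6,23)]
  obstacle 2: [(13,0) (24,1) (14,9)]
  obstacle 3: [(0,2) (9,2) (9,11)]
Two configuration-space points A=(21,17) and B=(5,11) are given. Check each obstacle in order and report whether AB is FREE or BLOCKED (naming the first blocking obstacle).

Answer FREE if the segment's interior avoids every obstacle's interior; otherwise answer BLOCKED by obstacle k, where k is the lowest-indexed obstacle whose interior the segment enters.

FREE

Obstacle 1 [(0,13) (9,15) (6,23)]:
  edge (0,13)–(9,15): clear
  edge (9,15)–(6,23): clear
  edge (6,23)–(0,13): clear
  midpoint (13,14) outside
  → clear
Obstacle 2 [(13,0) (24,1) (14,9)]:
  edge (13,0)–(24,1): clear
  edge (24,1)–(14,9): clear
  edge (14,9)–(13,0): clear
  midpoint (13,14) outside
  → clear
Obstacle 3 [(0,2) (9,2) (9,11)]:
  edge (0,2)–(9,2): clear
  edge (9,2)–(9,11): clear
  edge (9,11)–(0,2): clear
  midpoint (13,14) outside
  → clear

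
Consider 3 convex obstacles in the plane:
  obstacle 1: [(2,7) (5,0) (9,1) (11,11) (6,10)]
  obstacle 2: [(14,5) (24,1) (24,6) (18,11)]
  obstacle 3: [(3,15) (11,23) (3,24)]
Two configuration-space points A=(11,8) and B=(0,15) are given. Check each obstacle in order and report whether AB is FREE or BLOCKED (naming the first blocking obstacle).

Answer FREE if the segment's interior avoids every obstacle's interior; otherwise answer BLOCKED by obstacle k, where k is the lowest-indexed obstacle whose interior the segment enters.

BLOCKED by obstacle 1

Obstacle 1 [(2,7) (5,0) (9,1) (11,11) (6,10)]:
  edge (2,7)–(5,0): clear
  edge (5,0)–(9,1): clear
  edge (9,1)–(11,11): crosses AB
  edge (11,11)–(6,10): crosses AB
  edge (6,10)–(2,7): clear
  → BLOCKED
Obstacle 2 [(14,5) (24,1) (24,6) (18,11)]:
  edge (14,5)–(24,1): clear
  edge (24,1)–(24,6): clear
  edge (24,6)–(18,11): clear
  edge (18,11)–(14,5): clear
  midpoint (11/2,23/2) outside
  → clear
Obstacle 3 [(3,15) (11,23) (3,24)]:
  edge (3,15)–(11,23): clear
  edge (11,23)–(3,24): clear
  edge (3,24)–(3,15): clear
  midpoint (11/2,23/2) outside
  → clear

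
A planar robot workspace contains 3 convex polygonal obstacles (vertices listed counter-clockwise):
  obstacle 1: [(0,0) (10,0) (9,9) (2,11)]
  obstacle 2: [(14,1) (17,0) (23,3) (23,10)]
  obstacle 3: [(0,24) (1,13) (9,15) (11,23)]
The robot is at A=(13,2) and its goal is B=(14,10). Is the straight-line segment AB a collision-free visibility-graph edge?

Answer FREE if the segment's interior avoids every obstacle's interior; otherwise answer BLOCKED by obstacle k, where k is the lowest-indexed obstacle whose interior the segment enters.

Obstacle 1 [(0,0) (10,0) (9,9) (2,11)]:
  edge (0,0)–(10,0): clear
  edge (10,0)–(9,9): clear
  edge (9,9)–(2,11): clear
  edge (2,11)–(0,0): clear
  midpoint (27/2,6) outside
  → clear
Obstacle 2 [(14,1) (17,0) (23,3) (23,10)]:
  edge (14,1)–(17,0): clear
  edge (17,0)–(23,3): clear
  edge (23,3)–(23,10): clear
  edge (23,10)–(14,1): clear
  midpoint (27/2,6) outside
  → clear
Obstacle 3 [(0,24) (1,13) (9,15) (11,23)]:
  edge (0,24)–(1,13): clear
  edge (1,13)–(9,15): clear
  edge (9,15)–(11,23): clear
  edge (11,23)–(0,24): clear
  midpoint (27/2,6) outside
  → clear

FREE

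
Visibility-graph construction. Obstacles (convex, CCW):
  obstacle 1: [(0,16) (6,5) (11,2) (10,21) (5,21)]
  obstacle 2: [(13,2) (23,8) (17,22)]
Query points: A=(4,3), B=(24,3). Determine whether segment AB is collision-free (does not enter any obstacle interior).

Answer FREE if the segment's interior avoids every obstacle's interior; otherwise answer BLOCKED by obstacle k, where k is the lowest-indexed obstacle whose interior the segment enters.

BLOCKED by obstacle 1

Obstacle 1 [(0,16) (6,5) (11,2) (10,21) (5,21)]:
  edge (0,16)–(6,5): clear
  edge (6,5)–(11,2): crosses AB
  edge (11,2)–(10,21): crosses AB
  edge (10,21)–(5,21): clear
  edge (5,21)–(0,16): clear
  → BLOCKED
Obstacle 2 [(13,2) (23,8) (17,22)]:
  edge (13,2)–(23,8): crosses AB
  edge (23,8)–(17,22): clear
  edge (17,22)–(13,2): crosses AB
  → BLOCKED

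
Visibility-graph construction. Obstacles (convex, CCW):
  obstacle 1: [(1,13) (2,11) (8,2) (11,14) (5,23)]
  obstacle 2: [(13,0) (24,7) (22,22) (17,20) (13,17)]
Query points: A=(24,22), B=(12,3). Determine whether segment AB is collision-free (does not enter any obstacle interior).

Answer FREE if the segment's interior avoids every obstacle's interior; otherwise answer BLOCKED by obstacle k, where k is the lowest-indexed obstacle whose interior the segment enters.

BLOCKED by obstacle 2

Obstacle 1 [(1,13) (2,11) (8,2) (11,14) (5,23)]:
  edge (1,13)–(2,11): clear
  edge (2,11)–(8,2): clear
  edge (8,2)–(11,14): clear
  edge (11,14)–(5,23): clear
  edge (5,23)–(1,13): clear
  midpoint (18,25/2) outside
  → clear
Obstacle 2 [(13,0) (24,7) (22,22) (17,20) (13,17)]:
  edge (13,0)–(24,7): clear
  edge (24,7)–(22,22): crosses AB
  edge (22,22)–(17,20): clear
  edge (17,20)–(13,17): clear
  edge (13,17)–(13,0): crosses AB
  → BLOCKED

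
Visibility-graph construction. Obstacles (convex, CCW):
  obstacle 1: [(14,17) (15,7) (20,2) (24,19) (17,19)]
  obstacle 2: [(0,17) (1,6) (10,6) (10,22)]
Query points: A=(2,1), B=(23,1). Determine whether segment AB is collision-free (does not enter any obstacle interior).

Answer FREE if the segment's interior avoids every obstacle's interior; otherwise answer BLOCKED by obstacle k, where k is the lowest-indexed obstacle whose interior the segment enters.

Obstacle 1 [(14,17) (15,7) (20,2) (24,19) (17,19)]:
  edge (14,17)–(15,7): clear
  edge (15,7)–(20,2): clear
  edge (20,2)–(24,19): clear
  edge (24,19)–(17,19): clear
  edge (17,19)–(14,17): clear
  midpoint (25/2,1) outside
  → clear
Obstacle 2 [(0,17) (1,6) (10,6) (10,22)]:
  edge (0,17)–(1,6): clear
  edge (1,6)–(10,6): clear
  edge (10,6)–(10,22): clear
  edge (10,22)–(0,17): clear
  midpoint (25/2,1) outside
  → clear

FREE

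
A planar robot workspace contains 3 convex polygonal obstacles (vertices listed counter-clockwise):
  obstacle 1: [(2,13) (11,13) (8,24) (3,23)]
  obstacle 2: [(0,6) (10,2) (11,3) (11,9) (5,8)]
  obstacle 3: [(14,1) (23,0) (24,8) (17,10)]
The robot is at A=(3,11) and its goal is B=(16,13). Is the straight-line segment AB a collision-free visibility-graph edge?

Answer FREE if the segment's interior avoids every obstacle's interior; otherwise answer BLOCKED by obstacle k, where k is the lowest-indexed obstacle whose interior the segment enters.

FREE

Obstacle 1 [(2,13) (11,13) (8,24) (3,23)]:
  edge (2,13)–(11,13): clear
  edge (11,13)–(8,24): clear
  edge (8,24)–(3,23): clear
  edge (3,23)–(2,13): clear
  midpoint (19/2,12) outside
  → clear
Obstacle 2 [(0,6) (10,2) (11,3) (11,9) (5,8)]:
  edge (0,6)–(10,2): clear
  edge (10,2)–(11,3): clear
  edge (11,3)–(11,9): clear
  edge (11,9)–(5,8): clear
  edge (5,8)–(0,6): clear
  midpoint (19/2,12) outside
  → clear
Obstacle 3 [(14,1) (23,0) (24,8) (17,10)]:
  edge (14,1)–(23,0): clear
  edge (23,0)–(24,8): clear
  edge (24,8)–(17,10): clear
  edge (17,10)–(14,1): clear
  midpoint (19/2,12) outside
  → clear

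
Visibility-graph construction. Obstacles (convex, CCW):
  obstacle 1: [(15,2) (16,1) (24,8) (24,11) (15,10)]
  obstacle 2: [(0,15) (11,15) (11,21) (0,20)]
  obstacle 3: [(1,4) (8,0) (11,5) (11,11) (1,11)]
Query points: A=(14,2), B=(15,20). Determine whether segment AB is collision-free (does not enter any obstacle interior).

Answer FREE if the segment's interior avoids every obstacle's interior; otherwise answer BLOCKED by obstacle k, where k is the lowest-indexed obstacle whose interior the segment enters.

Obstacle 1 [(15,2) (16,1) (24,8) (24,11) (15,10)]:
  edge (15,2)–(16,1): clear
  edge (16,1)–(24,8): clear
  edge (24,8)–(24,11): clear
  edge (24,11)–(15,10): clear
  edge (15,10)–(15,2): clear
  midpoint (29/2,11) outside
  → clear
Obstacle 2 [(0,15) (11,15) (11,21) (0,20)]:
  edge (0,15)–(11,15): clear
  edge (11,15)–(11,21): clear
  edge (11,21)–(0,20): clear
  edge (0,20)–(0,15): clear
  midpoint (29/2,11) outside
  → clear
Obstacle 3 [(1,4) (8,0) (11,5) (11,11) (1,11)]:
  edge (1,4)–(8,0): clear
  edge (8,0)–(11,5): clear
  edge (11,5)–(11,11): clear
  edge (11,11)–(1,11): clear
  edge (1,11)–(1,4): clear
  midpoint (29/2,11) outside
  → clear

FREE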